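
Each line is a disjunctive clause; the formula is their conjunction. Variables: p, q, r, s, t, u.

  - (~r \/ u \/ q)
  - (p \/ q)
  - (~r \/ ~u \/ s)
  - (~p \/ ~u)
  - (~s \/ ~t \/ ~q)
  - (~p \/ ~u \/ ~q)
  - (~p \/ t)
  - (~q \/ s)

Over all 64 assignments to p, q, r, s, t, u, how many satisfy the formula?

6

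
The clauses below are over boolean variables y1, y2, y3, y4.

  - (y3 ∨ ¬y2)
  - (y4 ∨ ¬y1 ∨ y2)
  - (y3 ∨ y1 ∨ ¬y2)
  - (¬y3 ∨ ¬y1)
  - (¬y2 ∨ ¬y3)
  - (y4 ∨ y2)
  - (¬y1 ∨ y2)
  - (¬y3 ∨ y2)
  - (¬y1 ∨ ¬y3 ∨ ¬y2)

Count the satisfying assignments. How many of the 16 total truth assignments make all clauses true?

1

Satisfying assignments:
  y1=0 y2=0 y3=0 y4=1
That's 1 in total.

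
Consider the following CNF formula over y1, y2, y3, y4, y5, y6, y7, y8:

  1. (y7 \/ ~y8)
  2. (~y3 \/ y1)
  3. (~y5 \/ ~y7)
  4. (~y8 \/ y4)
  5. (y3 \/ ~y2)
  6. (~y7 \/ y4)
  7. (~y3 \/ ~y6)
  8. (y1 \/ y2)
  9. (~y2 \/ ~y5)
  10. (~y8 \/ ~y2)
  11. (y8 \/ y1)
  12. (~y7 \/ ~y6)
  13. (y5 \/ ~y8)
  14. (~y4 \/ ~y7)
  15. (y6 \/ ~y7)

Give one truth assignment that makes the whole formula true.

y1=T, y2=F, y3=T, y4=T, y5=F, y6=F, y7=F, y8=F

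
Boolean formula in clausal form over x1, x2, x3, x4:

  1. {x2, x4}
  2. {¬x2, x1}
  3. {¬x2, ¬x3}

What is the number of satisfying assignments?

The models are:
  x1=F x2=F x3=F x4=T
  x1=F x2=F x3=T x4=T
  x1=T x2=F x3=F x4=T
  x1=T x2=F x3=T x4=T
  x1=T x2=T x3=F x4=F
  x1=T x2=T x3=F x4=T
That's 6 in total.

6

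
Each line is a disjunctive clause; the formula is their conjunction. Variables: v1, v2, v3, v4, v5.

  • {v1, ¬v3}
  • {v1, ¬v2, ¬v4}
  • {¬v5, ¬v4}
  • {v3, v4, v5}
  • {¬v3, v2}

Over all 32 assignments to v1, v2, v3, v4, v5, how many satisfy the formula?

10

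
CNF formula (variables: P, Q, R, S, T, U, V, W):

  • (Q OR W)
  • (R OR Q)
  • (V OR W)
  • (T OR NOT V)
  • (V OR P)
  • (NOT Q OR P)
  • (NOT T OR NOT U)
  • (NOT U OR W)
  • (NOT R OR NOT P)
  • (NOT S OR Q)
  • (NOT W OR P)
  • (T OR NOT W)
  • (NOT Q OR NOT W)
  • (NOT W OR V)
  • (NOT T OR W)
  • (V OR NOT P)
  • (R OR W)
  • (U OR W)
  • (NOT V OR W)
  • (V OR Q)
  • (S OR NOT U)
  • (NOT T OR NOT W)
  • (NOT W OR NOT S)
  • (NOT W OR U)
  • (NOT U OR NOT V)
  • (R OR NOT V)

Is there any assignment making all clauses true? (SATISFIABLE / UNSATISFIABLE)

UNSATISFIABLE

W = True:
  propagation gives P=True, R=False, Q=True; an empty clause results — contradiction.
W = False:
  propagation gives Q=True, V=True; an empty clause results — contradiction.
Every branch closes, so no satisfying assignment exists.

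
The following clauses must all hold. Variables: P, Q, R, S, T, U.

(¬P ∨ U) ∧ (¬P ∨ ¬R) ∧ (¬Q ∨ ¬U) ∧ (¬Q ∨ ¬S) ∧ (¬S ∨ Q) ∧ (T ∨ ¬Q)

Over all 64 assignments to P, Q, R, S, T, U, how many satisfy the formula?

12

Case analysis on Q and P:
  Q=1, P=1: a clause becomes empty — 0.
  Q=1, P=0: remaining (R,S,T,U) ∈ {(0,0,1,0); (1,0,1,0)} — 2.
  Q=0, P=1: remaining (R,S,T,U) ∈ {(0,0,0,1); (0,0,1,1)} — 2.
  Q=0, P=0: forces S=0; R, T, U free → 2^3 = 8.
Total: 0 + 2 + 2 + 8 = 12.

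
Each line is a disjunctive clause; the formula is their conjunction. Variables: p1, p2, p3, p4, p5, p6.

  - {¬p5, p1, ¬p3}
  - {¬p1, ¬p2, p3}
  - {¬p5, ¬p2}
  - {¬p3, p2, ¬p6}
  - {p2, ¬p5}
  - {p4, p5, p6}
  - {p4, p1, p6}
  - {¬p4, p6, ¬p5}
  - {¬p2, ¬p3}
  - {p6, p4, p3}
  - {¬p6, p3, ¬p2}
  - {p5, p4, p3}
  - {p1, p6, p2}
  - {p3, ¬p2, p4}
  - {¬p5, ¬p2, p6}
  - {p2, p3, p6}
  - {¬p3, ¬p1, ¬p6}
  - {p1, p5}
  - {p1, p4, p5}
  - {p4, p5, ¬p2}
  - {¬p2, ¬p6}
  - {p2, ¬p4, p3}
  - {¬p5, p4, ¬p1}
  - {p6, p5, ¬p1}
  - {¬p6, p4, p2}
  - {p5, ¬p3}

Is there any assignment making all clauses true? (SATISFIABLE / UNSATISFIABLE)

UNSATISFIABLE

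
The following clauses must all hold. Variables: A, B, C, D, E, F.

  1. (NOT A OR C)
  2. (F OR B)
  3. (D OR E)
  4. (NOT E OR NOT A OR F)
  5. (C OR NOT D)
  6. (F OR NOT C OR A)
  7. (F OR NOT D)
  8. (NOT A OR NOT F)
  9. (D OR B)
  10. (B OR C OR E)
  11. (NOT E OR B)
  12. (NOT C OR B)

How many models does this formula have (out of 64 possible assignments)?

5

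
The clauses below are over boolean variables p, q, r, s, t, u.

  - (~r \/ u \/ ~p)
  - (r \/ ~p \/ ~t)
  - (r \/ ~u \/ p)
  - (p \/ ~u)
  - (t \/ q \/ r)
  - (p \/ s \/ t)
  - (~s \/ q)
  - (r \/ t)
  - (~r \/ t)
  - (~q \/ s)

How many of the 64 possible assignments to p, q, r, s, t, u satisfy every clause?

6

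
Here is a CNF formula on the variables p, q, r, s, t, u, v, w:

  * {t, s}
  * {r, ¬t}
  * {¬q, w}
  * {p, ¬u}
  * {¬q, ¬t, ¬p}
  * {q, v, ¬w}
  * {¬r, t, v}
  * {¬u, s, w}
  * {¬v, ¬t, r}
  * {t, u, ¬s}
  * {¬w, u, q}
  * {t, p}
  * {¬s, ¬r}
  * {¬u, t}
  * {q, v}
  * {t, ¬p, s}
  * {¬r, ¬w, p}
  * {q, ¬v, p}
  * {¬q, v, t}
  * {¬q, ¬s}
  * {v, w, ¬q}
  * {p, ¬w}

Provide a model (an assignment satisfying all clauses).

p=1  q=0  r=1  s=0  t=1  u=0  v=1  w=0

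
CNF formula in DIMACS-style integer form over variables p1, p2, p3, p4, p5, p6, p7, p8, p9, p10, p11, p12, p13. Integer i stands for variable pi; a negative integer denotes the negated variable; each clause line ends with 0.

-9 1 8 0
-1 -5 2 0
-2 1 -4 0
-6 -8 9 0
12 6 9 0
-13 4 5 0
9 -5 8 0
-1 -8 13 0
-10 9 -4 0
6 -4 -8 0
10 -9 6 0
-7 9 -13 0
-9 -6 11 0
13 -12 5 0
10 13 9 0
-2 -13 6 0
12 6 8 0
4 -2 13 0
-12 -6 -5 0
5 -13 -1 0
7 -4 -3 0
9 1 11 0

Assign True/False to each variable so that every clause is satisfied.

p1=0  p2=0  p3=0  p4=0  p5=0  p6=1  p7=1  p8=1  p9=1  p10=1  p11=1  p12=0  p13=0

Pure literal: p3 appears only negated; assign p3 = False.
Pure literal: p11 appears only positively; assign p11 = True.
Branch on p1: take p1 = False.
Branch on p2: take p2 = False.
Try p4 = False.
For the remaining variables, p5 = False, p6 = True, p7 = True, p8 = True, p9 = True, p10 = True, p12 = False, p13 = False works.
Every clause has at least one true literal under this assignment.
Check each clause:
  1. {¬p9, p1, p8} — p8 is true.
  2. {¬p1, ¬p5, p2} — ¬p5 is true.
  3. {¬p2, p1, ¬p4} — ¬p4 is true.
  4. {¬p8, p9, ¬p6} — p9 is true.
  5. {p6, p12, p9} — p9 is true.
  6. {p5, ¬p13, p4} — ¬p13 is true.
  7. {¬p5, p8, p9} — p8 is true.
  8. {p13, ¬p8, ¬p1} — ¬p1 is true.
  9. {p9, ¬p4, ¬p10} — p9 is true.
  10. {p6, ¬p4, ¬p8} — ¬p4 is true.
  11. {p6, p10, ¬p9} — p10 is true.
  12. {¬p7, p9, ¬p13} — ¬p13 is true.
  13. {p11, ¬p6, ¬p9} — p11 is true.
  14. {p5, ¬p12, p13} — ¬p12 is true.
  15. {p10, p9, p13} — p9 is true.
  16. {p6, ¬p13, ¬p2} — ¬p13 is true.
  17. {p8, p6, p12} — p8 is true.
  18. {¬p2, p4, p13} — ¬p2 is true.
  19. {¬p12, ¬p5, ¬p6} — ¬p5 is true.
  20. {p5, ¬p1, ¬p13} — ¬p13 is true.
  21. {¬p4, ¬p3, p7} — ¬p4 is true.
  22. {p9, p11, p1} — p11 is true.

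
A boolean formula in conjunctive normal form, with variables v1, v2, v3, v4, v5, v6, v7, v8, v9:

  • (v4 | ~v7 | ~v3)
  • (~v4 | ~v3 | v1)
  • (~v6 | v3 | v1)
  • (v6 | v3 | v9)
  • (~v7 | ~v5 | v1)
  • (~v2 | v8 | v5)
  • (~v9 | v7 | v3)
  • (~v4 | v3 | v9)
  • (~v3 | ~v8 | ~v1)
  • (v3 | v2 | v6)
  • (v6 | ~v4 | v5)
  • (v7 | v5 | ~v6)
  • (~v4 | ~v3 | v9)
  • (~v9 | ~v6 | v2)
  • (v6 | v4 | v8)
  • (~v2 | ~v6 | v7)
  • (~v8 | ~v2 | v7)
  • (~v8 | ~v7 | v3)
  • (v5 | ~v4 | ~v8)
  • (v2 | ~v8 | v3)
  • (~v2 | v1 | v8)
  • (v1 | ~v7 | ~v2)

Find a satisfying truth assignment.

v1=True  v2=True  v3=True  v4=True  v5=True  v6=True  v7=True  v8=False  v9=True

Check each clause:
  1. (~v3 | ~v7 | v4) — v4 is true.
  2. (~v3 | v1 | ~v4) — v1 is true.
  3. (v3 | v1 | ~v6) — v1 is true.
  4. (v9 | v6 | v3) — v9 is true.
  5. (~v7 | ~v5 | v1) — v1 is true.
  6. (~v2 | v8 | v5) — v5 is true.
  7. (~v9 | v7 | v3) — v3 is true.
  8. (v9 | ~v4 | v3) — v9 is true.
  9. (~v8 | ~v1 | ~v3) — ~v8 is true.
  10. (v6 | v2 | v3) — v2 is true.
  11. (~v4 | v6 | v5) — v5 is true.
  12. (v7 | ~v6 | v5) — v5 is true.
  13. (v9 | ~v3 | ~v4) — v9 is true.
  14. (~v6 | ~v9 | v2) — v2 is true.
  15. (v6 | v8 | v4) — v4 is true.
  16. (v7 | ~v2 | ~v6) — v7 is true.
  17. (v7 | ~v8 | ~v2) — ~v8 is true.
  18. (v3 | ~v8 | ~v7) — ~v8 is true.
  19. (~v8 | ~v4 | v5) — ~v8 is true.
  20. (~v8 | v2 | v3) — ~v8 is true.
  21. (v1 | ~v2 | v8) — v1 is true.
  22. (v1 | ~v2 | ~v7) — v1 is true.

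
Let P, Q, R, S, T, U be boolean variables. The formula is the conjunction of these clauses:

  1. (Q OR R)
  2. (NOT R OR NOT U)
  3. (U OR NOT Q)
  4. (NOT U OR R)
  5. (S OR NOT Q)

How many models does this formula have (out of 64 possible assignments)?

8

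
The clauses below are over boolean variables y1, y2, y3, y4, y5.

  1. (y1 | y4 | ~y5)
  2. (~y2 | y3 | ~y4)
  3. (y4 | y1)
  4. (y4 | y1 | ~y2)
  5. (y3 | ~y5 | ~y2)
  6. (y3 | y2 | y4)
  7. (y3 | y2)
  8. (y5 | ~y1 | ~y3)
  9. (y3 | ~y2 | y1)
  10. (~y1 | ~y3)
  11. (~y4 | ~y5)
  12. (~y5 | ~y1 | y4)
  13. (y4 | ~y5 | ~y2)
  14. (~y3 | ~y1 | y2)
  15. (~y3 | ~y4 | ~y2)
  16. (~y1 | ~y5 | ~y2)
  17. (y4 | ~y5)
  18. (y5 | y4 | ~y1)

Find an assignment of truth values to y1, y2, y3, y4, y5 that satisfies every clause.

y1 = False, y2 = False, y3 = True, y4 = True, y5 = False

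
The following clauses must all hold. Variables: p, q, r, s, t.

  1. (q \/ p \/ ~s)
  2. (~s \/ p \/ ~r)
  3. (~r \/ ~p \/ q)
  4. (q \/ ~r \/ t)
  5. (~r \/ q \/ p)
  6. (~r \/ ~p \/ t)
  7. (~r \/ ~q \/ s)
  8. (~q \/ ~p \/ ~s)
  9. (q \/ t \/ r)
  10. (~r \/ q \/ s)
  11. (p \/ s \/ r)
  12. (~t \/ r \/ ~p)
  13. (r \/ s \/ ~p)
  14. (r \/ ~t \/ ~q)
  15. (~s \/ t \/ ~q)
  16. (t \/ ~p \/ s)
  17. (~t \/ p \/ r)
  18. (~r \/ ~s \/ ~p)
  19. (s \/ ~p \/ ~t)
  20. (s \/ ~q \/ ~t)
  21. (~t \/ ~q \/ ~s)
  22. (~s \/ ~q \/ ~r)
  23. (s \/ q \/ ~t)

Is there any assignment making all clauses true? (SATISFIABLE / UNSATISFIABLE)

r = True:
  s = True:
    propagation gives p=True; an empty clause results — contradiction.
  s = False:
    propagation gives q=False; an empty clause results — contradiction.
r = False:
  s = True:
    q = True:
      propagation gives p=False, t=False; contradiction.
    q = False:
      propagation gives p=True, t=True; contradiction.
  s = False:
    propagation gives p=True; an empty clause results — contradiction.
Every branch closes, so no satisfying assignment exists.

UNSATISFIABLE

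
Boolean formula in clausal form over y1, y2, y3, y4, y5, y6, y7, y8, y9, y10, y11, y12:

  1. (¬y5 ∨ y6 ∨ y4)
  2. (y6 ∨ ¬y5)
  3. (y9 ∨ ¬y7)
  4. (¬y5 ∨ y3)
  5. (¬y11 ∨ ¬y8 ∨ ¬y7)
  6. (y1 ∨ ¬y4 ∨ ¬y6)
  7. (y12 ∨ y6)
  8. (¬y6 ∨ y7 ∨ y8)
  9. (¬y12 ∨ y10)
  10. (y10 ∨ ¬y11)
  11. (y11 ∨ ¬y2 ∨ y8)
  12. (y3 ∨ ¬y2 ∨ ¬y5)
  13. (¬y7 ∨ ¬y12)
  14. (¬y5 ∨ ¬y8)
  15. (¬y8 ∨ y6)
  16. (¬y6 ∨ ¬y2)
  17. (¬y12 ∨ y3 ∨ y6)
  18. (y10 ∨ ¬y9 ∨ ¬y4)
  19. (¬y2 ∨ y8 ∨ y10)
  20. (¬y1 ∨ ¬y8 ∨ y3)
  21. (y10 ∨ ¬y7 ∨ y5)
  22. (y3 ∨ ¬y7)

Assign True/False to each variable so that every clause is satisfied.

y1 = False  y2 = False  y3 = True  y4 = False  y5 = False  y6 = True  y7 = True  y8 = False  y9 = True  y10 = True  y11 = False  y12 = False

Pure literal: y2 appears only negated; assign y2 = False.
Pure literal: y3 appears only positively; assign y3 = True.
Branch on y1: take y1 = False.
Set y4 = False and propagate.
For the remaining variables, y5 = False, y6 = True, y7 = True, y8 = False, y9 = True, y10 = True, y11 = False, y12 = False works.
Every clause has at least one true literal under this assignment.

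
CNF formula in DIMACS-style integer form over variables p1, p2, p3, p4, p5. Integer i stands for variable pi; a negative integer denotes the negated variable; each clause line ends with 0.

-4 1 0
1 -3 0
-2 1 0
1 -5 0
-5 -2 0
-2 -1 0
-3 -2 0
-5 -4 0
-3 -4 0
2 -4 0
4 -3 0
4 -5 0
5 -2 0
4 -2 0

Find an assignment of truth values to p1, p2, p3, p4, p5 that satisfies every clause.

p1 = T  p2 = F  p3 = F  p4 = F  p5 = F

Pure literal: p3 appears only negated; assign p3 = False.
Set p1 = True and propagate.
  then p2 is forced to False.
  then p4 is forced to False.
  then p5 is forced to False.
Every clause has at least one true literal under this assignment.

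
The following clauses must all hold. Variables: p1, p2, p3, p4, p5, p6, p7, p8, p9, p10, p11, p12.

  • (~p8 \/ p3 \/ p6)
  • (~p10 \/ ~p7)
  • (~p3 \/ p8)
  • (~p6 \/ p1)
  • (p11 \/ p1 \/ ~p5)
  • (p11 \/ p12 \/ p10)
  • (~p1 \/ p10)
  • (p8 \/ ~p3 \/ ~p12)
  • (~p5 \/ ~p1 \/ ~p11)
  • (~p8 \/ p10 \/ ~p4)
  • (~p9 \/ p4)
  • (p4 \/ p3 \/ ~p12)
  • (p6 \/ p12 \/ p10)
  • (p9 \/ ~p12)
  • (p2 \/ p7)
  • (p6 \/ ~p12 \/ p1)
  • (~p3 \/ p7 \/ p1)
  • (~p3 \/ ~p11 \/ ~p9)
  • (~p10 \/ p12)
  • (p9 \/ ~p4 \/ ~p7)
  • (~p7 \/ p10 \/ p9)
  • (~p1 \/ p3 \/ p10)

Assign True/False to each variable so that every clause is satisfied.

p2 occurs only positively in the remaining clauses — set p2 = True.
p5 occurs only negated in the remaining clauses — set p5 = False.
Try p1 = True.
  then p10 is forced to True.
  then p7 is forced to False.
  then p12 is forced to True.
  then p9 is forced to True.
  then p4 is forced to True.
For the remaining variables, p3 = False, p6 = False, p8 = False, p11 = False works.
Check each clause:
  1. (~p8 \/ p3 \/ p6) — ~p8 is true.
  2. (~p10 \/ ~p7) — ~p7 is true.
  3. (p8 \/ ~p3) — ~p3 is true.
  4. (p1 \/ ~p6) — p1 is true.
  5. (p1 \/ p11 \/ ~p5) — p1 is true.
  6. (p10 \/ p12 \/ p11) — p10 is true.
  7. (~p1 \/ p10) — p10 is true.
  8. (~p12 \/ ~p3 \/ p8) — ~p3 is true.
  9. (~p11 \/ ~p1 \/ ~p5) — ~p5 is true.
  10. (p10 \/ ~p4 \/ ~p8) — ~p8 is true.
  11. (~p9 \/ p4) — p4 is true.
  12. (p4 \/ p3 \/ ~p12) — p4 is true.
  13. (p10 \/ p12 \/ p6) — p10 is true.
  14. (p9 \/ ~p12) — p9 is true.
  15. (p7 \/ p2) — p2 is true.
  16. (~p12 \/ p1 \/ p6) — p1 is true.
  17. (p1 \/ p7 \/ ~p3) — p1 is true.
  18. (~p9 \/ ~p3 \/ ~p11) — ~p3 is true.
  19. (p12 \/ ~p10) — p12 is true.
  20. (p9 \/ ~p7 \/ ~p4) — ~p7 is true.
  21. (~p7 \/ p10 \/ p9) — p9 is true.
  22. (p3 \/ ~p1 \/ p10) — p10 is true.

p1=T, p2=T, p3=F, p4=T, p5=F, p6=F, p7=F, p8=F, p9=T, p10=T, p11=F, p12=T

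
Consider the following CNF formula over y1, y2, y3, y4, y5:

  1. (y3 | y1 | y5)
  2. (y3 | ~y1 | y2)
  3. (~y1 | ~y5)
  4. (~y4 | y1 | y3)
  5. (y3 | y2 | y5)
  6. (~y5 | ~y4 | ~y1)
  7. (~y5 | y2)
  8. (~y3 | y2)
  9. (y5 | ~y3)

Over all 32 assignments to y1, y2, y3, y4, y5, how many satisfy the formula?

The models are:
  y1=F y2=T y3=F y4=F y5=T
  y1=F y2=T y3=T y4=F y5=T
  y1=F y2=T y3=T y4=T y5=T
  y1=T y2=T y3=F y4=F y5=F
  y1=T y2=T y3=F y4=T y5=F
That's 5 in total.

5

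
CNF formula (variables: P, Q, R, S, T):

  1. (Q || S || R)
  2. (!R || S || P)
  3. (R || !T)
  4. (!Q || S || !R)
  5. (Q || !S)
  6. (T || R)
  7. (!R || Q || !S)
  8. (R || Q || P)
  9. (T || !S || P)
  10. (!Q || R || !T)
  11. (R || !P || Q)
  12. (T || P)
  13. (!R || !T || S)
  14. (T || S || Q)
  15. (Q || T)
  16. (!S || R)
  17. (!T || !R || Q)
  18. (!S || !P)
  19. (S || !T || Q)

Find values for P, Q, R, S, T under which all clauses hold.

P = F, Q = T, R = T, S = T, T = T

Check each clause:
  1. (Q || S || R) — Q is true.
  2. (S || P || !R) — S is true.
  3. (!T || R) — R is true.
  4. (!Q || !R || S) — S is true.
  5. (!S || Q) — Q is true.
  6. (T || R) — R is true.
  7. (!R || Q || !S) — Q is true.
  8. (R || P || Q) — Q is true.
  9. (T || P || !S) — T is true.
  10. (!T || R || !Q) — R is true.
  11. (Q || R || !P) — Q is true.
  12. (P || T) — T is true.
  13. (!T || !R || S) — S is true.
  14. (Q || S || T) — Q is true.
  15. (Q || T) — Q is true.
  16. (!S || R) — R is true.
  17. (!T || !R || Q) — Q is true.
  18. (!S || !P) — !P is true.
  19. (!T || Q || S) — Q is true.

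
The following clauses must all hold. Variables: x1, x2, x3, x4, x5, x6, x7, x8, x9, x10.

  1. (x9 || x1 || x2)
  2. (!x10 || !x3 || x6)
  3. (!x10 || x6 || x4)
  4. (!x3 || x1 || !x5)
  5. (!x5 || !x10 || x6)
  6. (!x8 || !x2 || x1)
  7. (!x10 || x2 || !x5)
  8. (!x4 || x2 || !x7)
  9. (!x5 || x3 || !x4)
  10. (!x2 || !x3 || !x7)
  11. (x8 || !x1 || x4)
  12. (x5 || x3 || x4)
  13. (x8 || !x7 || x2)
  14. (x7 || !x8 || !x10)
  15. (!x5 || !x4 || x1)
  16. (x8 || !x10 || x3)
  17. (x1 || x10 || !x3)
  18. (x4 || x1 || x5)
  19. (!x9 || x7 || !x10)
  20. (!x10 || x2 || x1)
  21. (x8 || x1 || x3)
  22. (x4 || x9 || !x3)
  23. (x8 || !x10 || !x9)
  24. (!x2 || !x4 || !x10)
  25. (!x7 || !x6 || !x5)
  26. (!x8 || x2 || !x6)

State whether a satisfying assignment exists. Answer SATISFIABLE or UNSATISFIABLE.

SATISFIABLE

Set x1 = True and propagate.
Branch on x2: take x2 = True.
The remaining clauses are satisfied by x3 = False, x4 = False, x5 = True, x6 = False, x7 = True, x8 = True, x9 = False, x10 = False.
So x1=1, x2=1, x3=0, x4=0, x5=1, x6=0, x7=1, x8=1, x9=0, x10=0 is a satisfying assignment.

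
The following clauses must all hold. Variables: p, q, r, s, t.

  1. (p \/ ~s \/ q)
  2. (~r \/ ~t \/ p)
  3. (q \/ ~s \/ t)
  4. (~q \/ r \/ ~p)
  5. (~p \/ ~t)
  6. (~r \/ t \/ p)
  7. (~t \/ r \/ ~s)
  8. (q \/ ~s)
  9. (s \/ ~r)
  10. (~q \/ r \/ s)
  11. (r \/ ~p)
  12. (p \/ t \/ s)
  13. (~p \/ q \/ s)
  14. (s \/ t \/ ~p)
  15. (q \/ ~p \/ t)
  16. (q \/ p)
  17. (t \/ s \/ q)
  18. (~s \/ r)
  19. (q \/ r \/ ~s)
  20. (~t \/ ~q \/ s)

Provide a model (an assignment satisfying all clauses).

Set p = True and propagate.
  then t is forced to False.
  then r is forced to True.
  then s is forced to True.
  then q is forced to True.

p=True, q=True, r=True, s=True, t=False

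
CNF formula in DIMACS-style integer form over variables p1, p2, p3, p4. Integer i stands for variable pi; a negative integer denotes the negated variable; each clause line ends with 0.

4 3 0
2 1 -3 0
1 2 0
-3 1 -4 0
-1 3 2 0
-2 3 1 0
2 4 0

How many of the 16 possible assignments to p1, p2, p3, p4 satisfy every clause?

5

The models are:
  p1=0 p2=1 p3=1 p4=0
  p1=1 p2=0 p3=1 p4=1
  p1=1 p2=1 p3=0 p4=1
  p1=1 p2=1 p3=1 p4=0
  p1=1 p2=1 p3=1 p4=1
That's 5 in total.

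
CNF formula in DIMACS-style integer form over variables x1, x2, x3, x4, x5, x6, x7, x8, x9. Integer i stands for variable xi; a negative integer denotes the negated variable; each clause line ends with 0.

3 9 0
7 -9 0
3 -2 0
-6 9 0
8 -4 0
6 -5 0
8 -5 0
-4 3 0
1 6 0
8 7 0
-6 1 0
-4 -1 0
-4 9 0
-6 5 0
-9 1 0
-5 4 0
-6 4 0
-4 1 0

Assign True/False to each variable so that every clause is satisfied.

x1=True, x2=False, x3=True, x4=False, x5=False, x6=False, x7=True, x8=False, x9=False

Check each clause:
  1. (x9 || x3) — x3 is true.
  2. (x7 || !x9) — x7 is true.
  3. (!x2 || x3) — x3 is true.
  4. (x9 || !x6) — !x6 is true.
  5. (!x4 || x8) — !x4 is true.
  6. (x6 || !x5) — !x5 is true.
  7. (x8 || !x5) — !x5 is true.
  8. (!x4 || x3) — x3 is true.
  9. (x6 || x1) — x1 is true.
  10. (x7 || x8) — x7 is true.
  11. (x1 || !x6) — x1 is true.
  12. (!x4 || !x1) — !x4 is true.
  13. (x9 || !x4) — !x4 is true.
  14. (x5 || !x6) — !x6 is true.
  15. (x1 || !x9) — x1 is true.
  16. (!x5 || x4) — !x5 is true.
  17. (!x6 || x4) — !x6 is true.
  18. (!x4 || x1) — x1 is true.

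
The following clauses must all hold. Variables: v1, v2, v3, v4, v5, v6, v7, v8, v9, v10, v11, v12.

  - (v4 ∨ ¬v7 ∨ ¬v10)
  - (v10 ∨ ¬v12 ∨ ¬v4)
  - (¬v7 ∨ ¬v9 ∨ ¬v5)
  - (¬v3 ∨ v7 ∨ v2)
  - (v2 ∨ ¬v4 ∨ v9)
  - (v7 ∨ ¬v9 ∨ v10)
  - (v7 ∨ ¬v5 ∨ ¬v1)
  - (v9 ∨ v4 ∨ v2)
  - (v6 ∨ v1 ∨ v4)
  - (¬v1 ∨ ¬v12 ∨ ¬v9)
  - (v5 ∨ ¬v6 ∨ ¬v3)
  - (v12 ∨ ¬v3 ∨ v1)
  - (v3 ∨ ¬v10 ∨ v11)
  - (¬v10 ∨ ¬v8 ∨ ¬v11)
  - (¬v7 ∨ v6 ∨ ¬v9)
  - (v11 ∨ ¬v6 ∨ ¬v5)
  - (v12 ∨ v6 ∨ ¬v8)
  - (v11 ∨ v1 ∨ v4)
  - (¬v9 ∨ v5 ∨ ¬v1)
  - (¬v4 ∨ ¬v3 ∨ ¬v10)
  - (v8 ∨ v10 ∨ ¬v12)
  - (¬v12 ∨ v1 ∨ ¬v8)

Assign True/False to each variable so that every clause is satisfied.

v2 occurs only positively in the remaining clauses — set v2 = True.
Set v1 = True and propagate.
For the remaining variables, v3 = True, v4 = True, v5 = False, v6 = False, v7 = False, v8 = False, v9 = False, v10 = False, v11 = False, v12 = False works.

v1=1, v2=1, v3=1, v4=1, v5=0, v6=0, v7=0, v8=0, v9=0, v10=0, v11=0, v12=0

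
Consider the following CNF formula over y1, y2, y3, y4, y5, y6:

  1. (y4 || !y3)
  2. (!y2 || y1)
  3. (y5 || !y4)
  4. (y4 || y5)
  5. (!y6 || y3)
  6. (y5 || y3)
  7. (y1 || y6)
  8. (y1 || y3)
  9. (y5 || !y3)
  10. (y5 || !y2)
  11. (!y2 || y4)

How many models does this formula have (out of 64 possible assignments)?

Split on y3, then y5.
  y3=T, y5=T: 5 of the 16 assignments to (y1,y2,y4,y6) work.
  y3=T, y5=F: a clause becomes empty — 0.
  y3=F, y5=T: remaining (y1,y2,y4,y6) ∈ {(T,F,F,F); (T,F,T,F); (T,T,T,F)} — 3.
  y3=F, y5=F: a clause becomes empty — 0.
Total: 5 + 0 + 3 + 0 = 8.

8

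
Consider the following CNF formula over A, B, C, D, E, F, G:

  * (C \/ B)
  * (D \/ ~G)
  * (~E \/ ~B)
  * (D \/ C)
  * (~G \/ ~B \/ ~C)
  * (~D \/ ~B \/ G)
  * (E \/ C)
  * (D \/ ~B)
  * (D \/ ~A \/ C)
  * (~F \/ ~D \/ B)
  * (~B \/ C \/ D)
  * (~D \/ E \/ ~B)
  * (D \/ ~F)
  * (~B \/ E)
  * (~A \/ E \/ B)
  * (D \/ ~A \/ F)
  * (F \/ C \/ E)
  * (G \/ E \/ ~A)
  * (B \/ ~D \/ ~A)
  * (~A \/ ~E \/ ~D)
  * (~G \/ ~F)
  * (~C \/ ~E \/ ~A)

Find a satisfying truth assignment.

A = F, B = F, C = T, D = T, E = F, F = F, G = T

Check each clause:
  1. (C \/ B) — C is true.
  2. (~G \/ D) — D is true.
  3. (~E \/ ~B) — ~E is true.
  4. (D \/ C) — C is true.
  5. (~C \/ ~B \/ ~G) — ~B is true.
  6. (~B \/ ~D \/ G) — ~B is true.
  7. (C \/ E) — C is true.
  8. (~B \/ D) — D is true.
  9. (D \/ C \/ ~A) — C is true.
  10. (B \/ ~F \/ ~D) — ~F is true.
  11. (C \/ D \/ ~B) — C is true.
  12. (~D \/ E \/ ~B) — ~B is true.
  13. (~F \/ D) — ~F is true.
  14. (E \/ ~B) — ~B is true.
  15. (~A \/ E \/ B) — ~A is true.
  16. (F \/ ~A \/ D) — D is true.
  17. (E \/ F \/ C) — C is true.
  18. (G \/ E \/ ~A) — ~A is true.
  19. (B \/ ~A \/ ~D) — ~A is true.
  20. (~D \/ ~E \/ ~A) — ~E is true.
  21. (~G \/ ~F) — ~F is true.
  22. (~A \/ ~C \/ ~E) — ~E is true.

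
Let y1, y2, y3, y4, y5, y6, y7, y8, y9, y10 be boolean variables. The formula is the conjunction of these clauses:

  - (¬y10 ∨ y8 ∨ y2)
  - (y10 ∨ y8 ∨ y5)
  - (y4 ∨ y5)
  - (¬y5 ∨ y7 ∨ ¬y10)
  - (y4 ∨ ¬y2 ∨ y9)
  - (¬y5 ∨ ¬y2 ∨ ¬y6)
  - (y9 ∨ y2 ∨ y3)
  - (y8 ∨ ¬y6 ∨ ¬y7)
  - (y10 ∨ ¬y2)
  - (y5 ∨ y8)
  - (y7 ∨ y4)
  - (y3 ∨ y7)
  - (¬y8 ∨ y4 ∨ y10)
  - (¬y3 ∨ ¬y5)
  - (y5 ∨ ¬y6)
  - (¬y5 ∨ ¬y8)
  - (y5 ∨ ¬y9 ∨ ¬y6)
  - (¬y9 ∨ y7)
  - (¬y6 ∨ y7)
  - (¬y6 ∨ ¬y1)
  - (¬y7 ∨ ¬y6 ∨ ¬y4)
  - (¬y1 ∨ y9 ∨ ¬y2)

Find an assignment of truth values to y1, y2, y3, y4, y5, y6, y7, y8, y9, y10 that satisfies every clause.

Pure literal: y6 appears only negated; assign y6 = False.
Set y1 = True and propagate.
For the remaining variables, y2 = True, y3 = False, y4 = False, y5 = True, y7 = True, y8 = False, y9 = True, y10 = True works.

y1=T  y2=T  y3=F  y4=F  y5=T  y6=F  y7=T  y8=F  y9=T  y10=T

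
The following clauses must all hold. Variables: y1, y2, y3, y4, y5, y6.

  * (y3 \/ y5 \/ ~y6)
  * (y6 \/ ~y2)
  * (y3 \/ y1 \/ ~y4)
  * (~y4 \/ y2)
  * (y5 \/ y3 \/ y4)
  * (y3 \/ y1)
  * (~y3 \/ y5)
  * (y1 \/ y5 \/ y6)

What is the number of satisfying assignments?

Split on y3, then y5.
  y3=1, y5=1: y1 free; 4 ways for (y2,y4,y6) × 2^1 = 8.
  y3=1, y5=0: a clause becomes empty — 0.
  y3=0, y5=1: remaining (y1,y2,y4,y6) ∈ {(1,0,0,0); (1,0,0,1); (1,1,0,1); (1,1,1,1)} — 4.
  y3=0, y5=0: a clause becomes empty — 0.
Total: 8 + 0 + 4 + 0 = 12.

12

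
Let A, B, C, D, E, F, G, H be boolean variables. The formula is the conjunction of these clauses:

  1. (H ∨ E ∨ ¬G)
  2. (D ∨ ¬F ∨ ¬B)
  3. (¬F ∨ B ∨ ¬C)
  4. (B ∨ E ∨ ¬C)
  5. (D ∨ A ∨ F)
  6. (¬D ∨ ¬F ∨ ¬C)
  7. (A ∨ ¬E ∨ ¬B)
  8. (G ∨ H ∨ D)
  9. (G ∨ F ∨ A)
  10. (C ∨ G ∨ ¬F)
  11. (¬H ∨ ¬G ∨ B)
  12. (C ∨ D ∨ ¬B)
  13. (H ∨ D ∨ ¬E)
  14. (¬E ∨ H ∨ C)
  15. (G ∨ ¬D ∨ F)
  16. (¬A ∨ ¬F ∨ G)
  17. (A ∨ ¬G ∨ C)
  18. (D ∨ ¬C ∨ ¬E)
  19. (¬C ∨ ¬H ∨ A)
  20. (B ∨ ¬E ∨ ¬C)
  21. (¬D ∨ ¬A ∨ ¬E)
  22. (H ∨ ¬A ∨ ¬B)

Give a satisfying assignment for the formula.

Set A = True and propagate.
Branch on B: take B = True.
  then H is forced to True.
The remaining clauses are satisfied by C = True, D = False, E = False, F = False, G = True.
Every clause has at least one true literal under this assignment.

A = T, B = T, C = T, D = F, E = F, F = F, G = T, H = T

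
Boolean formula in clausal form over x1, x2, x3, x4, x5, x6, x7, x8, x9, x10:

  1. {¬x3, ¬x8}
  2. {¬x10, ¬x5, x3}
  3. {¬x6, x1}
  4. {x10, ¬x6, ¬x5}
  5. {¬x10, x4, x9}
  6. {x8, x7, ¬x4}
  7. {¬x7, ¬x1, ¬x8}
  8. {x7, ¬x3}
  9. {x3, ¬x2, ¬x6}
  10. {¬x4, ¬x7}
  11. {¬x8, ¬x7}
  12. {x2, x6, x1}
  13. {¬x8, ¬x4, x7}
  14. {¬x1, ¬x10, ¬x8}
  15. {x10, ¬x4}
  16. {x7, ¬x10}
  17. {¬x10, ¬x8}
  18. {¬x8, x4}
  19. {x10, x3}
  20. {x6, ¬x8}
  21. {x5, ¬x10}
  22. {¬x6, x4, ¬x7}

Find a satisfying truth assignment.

x1=F, x2=T, x3=T, x4=F, x5=T, x6=F, x7=T, x8=F, x9=F, x10=F

Check each clause:
  1. {¬x8, ¬x3} — ¬x8 is true.
  2. {x3, ¬x5, ¬x10} — x3 is true.
  3. {x1, ¬x6} — ¬x6 is true.
  4. {¬x6, x10, ¬x5} — ¬x6 is true.
  5. {x4, ¬x10, x9} — ¬x10 is true.
  6. {¬x4, x8, x7} — ¬x4 is true.
  7. {¬x1, ¬x7, ¬x8} — ¬x8 is true.
  8. {¬x3, x7} — x7 is true.
  9. {¬x6, x3, ¬x2} — ¬x6 is true.
  10. {¬x4, ¬x7} — ¬x4 is true.
  11. {¬x8, ¬x7} — ¬x8 is true.
  12. {x2, x6, x1} — x2 is true.
  13. {¬x4, ¬x8, x7} — ¬x8 is true.
  14. {¬x10, ¬x8, ¬x1} — ¬x8 is true.
  15. {x10, ¬x4} — ¬x4 is true.
  16. {x7, ¬x10} — ¬x10 is true.
  17. {¬x8, ¬x10} — ¬x8 is true.
  18. {¬x8, x4} — ¬x8 is true.
  19. {x3, x10} — x3 is true.
  20. {¬x8, x6} — ¬x8 is true.
  21. {¬x10, x5} — x5 is true.
  22. {x4, ¬x7, ¬x6} — ¬x6 is true.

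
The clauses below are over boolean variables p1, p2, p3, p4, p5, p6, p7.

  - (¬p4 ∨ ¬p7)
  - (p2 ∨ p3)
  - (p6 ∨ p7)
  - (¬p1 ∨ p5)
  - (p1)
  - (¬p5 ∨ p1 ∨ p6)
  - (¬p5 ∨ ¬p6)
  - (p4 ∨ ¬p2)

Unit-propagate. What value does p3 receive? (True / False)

True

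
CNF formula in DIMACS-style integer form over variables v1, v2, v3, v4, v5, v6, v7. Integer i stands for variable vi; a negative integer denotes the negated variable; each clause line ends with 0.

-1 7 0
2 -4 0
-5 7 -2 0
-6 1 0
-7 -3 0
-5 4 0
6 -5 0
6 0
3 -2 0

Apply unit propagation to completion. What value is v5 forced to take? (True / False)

False

(v6) is a unit clause: v6 = True.
(!v6 || v1) with v6 = True leaves only v1, so v1 = True.
(v7 || !v1) with v1 = True leaves only v7, so v7 = True.
(!v7 || !v3) with v7 = True leaves only !v3, so v3 = False.
From (v3 || !v2) and v3 = False: v2 = False.
From (v2 || !v4) and v2 = False: v4 = False.
(v4 || !v5) with v4 = False leaves only !v5, so v5 = False.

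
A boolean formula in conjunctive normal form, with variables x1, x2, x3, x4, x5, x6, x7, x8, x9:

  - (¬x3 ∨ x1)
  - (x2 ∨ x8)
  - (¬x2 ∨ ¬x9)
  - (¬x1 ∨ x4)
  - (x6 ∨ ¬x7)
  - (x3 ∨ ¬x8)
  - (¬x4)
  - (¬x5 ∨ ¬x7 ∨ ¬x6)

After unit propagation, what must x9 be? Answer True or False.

False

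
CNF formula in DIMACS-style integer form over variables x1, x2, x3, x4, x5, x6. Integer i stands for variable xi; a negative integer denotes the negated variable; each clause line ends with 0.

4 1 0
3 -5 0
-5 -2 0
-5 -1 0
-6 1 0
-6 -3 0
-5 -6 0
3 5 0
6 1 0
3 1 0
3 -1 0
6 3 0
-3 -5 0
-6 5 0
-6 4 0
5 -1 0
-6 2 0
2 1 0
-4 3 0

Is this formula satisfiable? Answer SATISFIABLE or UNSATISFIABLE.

UNSATISFIABLE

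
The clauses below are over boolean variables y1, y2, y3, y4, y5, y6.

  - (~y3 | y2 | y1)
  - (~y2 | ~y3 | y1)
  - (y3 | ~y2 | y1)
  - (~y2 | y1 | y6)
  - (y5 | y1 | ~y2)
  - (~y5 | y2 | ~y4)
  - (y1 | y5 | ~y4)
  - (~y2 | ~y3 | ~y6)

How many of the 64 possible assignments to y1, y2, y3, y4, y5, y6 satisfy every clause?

28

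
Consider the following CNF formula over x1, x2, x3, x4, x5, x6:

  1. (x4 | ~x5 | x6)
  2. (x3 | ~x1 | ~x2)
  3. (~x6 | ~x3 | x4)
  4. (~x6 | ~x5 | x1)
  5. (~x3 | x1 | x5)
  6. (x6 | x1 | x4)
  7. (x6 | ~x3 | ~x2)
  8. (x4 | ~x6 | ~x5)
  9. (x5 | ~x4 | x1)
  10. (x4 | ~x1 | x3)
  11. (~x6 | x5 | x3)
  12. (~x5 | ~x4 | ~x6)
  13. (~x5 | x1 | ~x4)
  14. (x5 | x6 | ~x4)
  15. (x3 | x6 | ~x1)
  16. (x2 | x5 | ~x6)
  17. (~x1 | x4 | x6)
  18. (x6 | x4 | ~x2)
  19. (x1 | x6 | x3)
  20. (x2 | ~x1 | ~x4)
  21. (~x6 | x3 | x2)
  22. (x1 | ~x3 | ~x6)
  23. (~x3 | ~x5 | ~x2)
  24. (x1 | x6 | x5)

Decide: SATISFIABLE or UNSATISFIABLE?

SATISFIABLE

Set x1 = True and propagate.
For the remaining variables, x2 = True, x3 = True, x4 = True, x5 = False, x6 = True works.
Every clause has at least one true literal under this assignment.
So x1=T  x2=T  x3=T  x4=T  x5=F  x6=T is a satisfying assignment.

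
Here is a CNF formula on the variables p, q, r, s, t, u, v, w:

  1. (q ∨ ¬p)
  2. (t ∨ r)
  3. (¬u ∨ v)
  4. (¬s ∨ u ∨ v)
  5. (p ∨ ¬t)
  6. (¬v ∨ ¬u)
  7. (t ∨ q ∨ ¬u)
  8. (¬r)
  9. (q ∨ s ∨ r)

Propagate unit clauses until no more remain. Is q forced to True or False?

Unit clause (¬r) sets r = False.
From (t ∨ r) and r = False: t = True.
(¬t ∨ p) with t = True leaves only p, so p = True.
From (¬p ∨ q) and p = True: q = True.

True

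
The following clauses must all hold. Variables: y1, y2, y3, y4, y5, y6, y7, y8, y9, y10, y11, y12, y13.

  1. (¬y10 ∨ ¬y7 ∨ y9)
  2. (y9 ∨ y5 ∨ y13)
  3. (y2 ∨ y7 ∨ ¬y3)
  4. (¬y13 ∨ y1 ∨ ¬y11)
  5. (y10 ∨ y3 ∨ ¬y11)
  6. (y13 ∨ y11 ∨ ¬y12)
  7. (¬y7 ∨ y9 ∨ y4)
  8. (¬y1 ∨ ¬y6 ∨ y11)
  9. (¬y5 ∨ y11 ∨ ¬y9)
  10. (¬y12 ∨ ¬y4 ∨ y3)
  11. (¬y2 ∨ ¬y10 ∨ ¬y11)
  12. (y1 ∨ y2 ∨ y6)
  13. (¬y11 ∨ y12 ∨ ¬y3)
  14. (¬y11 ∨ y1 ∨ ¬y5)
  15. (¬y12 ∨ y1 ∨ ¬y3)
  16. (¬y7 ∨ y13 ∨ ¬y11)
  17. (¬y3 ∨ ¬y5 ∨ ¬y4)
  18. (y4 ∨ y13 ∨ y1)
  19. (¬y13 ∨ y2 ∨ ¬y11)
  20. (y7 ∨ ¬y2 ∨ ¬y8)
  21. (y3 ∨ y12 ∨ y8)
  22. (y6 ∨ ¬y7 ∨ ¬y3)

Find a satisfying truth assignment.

y1=T, y2=F, y3=F, y4=F, y5=F, y6=F, y7=T, y8=T, y9=T, y10=F, y11=F, y12=F, y13=F

Check each clause:
  1. (y9 ∨ ¬y10 ∨ ¬y7) — y9 is true.
  2. (y5 ∨ y9 ∨ y13) — y9 is true.
  3. (y2 ∨ y7 ∨ ¬y3) — ¬y3 is true.
  4. (¬y11 ∨ y1 ∨ ¬y13) — y1 is true.
  5. (y3 ∨ ¬y11 ∨ y10) — ¬y11 is true.
  6. (y11 ∨ y13 ∨ ¬y12) — ¬y12 is true.
  7. (¬y7 ∨ y4 ∨ y9) — y9 is true.
  8. (y11 ∨ ¬y1 ∨ ¬y6) — ¬y6 is true.
  9. (¬y9 ∨ ¬y5 ∨ y11) — ¬y5 is true.
  10. (¬y4 ∨ y3 ∨ ¬y12) — ¬y12 is true.
  11. (¬y2 ∨ ¬y11 ∨ ¬y10) — ¬y11 is true.
  12. (y1 ∨ y2 ∨ y6) — y1 is true.
  13. (y12 ∨ ¬y11 ∨ ¬y3) — ¬y3 is true.
  14. (y1 ∨ ¬y5 ∨ ¬y11) — y1 is true.
  15. (y1 ∨ ¬y3 ∨ ¬y12) — y1 is true.
  16. (y13 ∨ ¬y7 ∨ ¬y11) — ¬y11 is true.
  17. (¬y4 ∨ ¬y5 ∨ ¬y3) — ¬y5 is true.
  18. (y4 ∨ y1 ∨ y13) — y1 is true.
  19. (¬y11 ∨ ¬y13 ∨ y2) — ¬y13 is true.
  20. (¬y2 ∨ y7 ∨ ¬y8) — ¬y2 is true.
  21. (y12 ∨ y3 ∨ y8) — y8 is true.
  22. (¬y3 ∨ ¬y7 ∨ y6) — ¬y3 is true.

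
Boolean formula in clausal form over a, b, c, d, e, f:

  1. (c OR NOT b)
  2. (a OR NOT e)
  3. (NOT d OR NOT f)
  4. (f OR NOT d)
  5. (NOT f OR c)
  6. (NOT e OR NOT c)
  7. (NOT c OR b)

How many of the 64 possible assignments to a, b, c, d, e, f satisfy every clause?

The models are:
  a=F b=F c=F d=F e=F f=F
  a=F b=T c=T d=F e=F f=F
  a=F b=T c=T d=F e=F f=T
  a=T b=F c=F d=F e=F f=F
  a=T b=F c=F d=F e=T f=F
  a=T b=T c=T d=F e=F f=F
  a=T b=T c=T d=F e=F f=T
That's 7 in total.

7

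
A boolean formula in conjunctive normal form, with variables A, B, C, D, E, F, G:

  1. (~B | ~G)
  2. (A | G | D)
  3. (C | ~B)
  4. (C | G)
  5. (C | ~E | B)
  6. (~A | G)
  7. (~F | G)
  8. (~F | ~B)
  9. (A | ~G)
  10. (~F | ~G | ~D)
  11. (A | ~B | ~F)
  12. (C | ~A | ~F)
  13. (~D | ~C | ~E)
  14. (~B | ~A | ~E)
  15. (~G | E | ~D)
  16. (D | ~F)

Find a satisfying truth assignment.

A=True  B=False  C=False  D=False  E=False  F=False  G=True

F occurs only negated in the remaining clauses — set F = False.
Branch on A: take A = True.
  then G is forced to True.
  then B is forced to False.
For the remaining variables, C = False, D = False, E = False works.
Every clause has at least one true literal under this assignment.
Check each clause:
  1. (~B | ~G) — ~B is true.
  2. (G | D | A) — A is true.
  3. (C | ~B) — ~B is true.
  4. (C | G) — G is true.
  5. (C | ~E | B) — ~E is true.
  6. (~A | G) — G is true.
  7. (G | ~F) — ~F is true.
  8. (~F | ~B) — ~F is true.
  9. (~G | A) — A is true.
  10. (~G | ~D | ~F) — ~F is true.
  11. (~F | ~B | A) — A is true.
  12. (~F | ~A | C) — ~F is true.
  13. (~D | ~C | ~E) — ~E is true.
  14. (~B | ~E | ~A) — ~E is true.
  15. (E | ~G | ~D) — ~D is true.
  16. (~F | D) — ~F is true.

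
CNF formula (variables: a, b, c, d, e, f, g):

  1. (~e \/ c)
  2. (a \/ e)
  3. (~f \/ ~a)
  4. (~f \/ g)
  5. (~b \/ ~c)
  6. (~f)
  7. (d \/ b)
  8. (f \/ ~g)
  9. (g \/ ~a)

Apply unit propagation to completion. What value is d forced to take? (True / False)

True

(~f) stands alone — f = False.
From (~g \/ f) and f = False: g = False.
(g \/ ~a): since g = False, the clause reduces to (~a). a = False.
(e \/ a) with a = False leaves only e, so e = True.
(c \/ ~e): since e = True, the clause reduces to (c). c = True.
From (~c \/ ~b) and c = True: b = False.
(b \/ d): since b = False, the clause reduces to (d). d = True.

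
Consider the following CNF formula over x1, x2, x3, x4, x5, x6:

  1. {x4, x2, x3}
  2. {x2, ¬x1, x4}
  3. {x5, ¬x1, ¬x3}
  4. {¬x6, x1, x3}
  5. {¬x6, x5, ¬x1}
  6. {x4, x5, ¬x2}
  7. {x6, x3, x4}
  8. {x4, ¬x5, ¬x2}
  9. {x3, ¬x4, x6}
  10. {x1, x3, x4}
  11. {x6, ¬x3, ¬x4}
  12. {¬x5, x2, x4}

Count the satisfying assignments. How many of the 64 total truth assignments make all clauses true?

Split on x4, then x3.
  x4=1, x3=1: x2 free; 3 ways for (x1,x5,x6) × 2^1 = 6.
  x4=1, x3=0: remaining (x1,x2,x5,x6) ∈ {(1,0,1,1); (1,1,1,1)} — 2.
  x4=0, x3=1: remaining (x1,x2,x5,x6) ∈ {(0,0,0,0); (0,0,0,1)} — 2.
  x4=0, x3=0: a clause becomes empty — 0.
Total: 6 + 2 + 2 + 0 = 10.

10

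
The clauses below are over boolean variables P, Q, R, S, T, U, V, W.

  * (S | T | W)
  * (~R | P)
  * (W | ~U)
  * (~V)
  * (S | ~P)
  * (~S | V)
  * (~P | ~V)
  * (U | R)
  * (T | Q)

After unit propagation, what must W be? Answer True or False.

(~V) is a unit clause: V = False.
(~S | V) with V = False leaves only ~S, so S = False.
(~P | S): since S = False, the clause reduces to (~P). P = False.
(~R | P) with P = False leaves only ~R, so R = False.
(U | R): since R = False, the clause reduces to (U). U = True.
In (~U | W), ~U is now false; W must hold, so W = True.

True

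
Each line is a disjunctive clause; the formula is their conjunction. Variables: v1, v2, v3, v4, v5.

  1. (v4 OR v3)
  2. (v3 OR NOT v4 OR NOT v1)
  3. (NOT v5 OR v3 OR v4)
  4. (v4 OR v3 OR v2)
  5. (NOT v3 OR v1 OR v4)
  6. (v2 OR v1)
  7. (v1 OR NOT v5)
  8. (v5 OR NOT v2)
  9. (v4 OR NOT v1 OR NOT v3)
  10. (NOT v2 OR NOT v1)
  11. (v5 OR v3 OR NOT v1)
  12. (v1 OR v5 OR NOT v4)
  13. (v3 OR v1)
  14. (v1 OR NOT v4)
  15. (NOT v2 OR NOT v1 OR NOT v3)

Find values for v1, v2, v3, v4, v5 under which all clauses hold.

v1=T, v2=F, v3=T, v4=T, v5=F

Branch on v1: take v1 = True.
  then v2 is forced to False.
Branch on v3: take v3 = True.
  then v4 is forced to True.
v5 is now unconstrained; take v5 = False.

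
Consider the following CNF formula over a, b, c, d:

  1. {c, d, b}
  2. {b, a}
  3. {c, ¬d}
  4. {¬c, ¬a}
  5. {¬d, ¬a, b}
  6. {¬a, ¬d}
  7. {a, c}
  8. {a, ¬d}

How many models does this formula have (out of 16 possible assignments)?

2

Satisfying assignments:
  a=0 b=1 c=1 d=0
  a=1 b=1 c=0 d=0
That's 2 in total.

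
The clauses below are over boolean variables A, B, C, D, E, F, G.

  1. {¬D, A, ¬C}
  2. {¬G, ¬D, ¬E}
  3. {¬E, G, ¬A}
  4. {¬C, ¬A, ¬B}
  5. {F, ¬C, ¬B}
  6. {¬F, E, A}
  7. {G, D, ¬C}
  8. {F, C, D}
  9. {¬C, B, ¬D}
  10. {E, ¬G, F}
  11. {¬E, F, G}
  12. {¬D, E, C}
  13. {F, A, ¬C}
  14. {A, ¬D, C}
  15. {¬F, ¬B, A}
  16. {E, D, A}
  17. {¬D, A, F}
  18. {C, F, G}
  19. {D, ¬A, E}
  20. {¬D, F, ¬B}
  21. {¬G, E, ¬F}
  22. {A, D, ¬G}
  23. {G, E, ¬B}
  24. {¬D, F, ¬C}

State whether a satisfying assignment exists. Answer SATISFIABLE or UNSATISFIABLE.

SATISFIABLE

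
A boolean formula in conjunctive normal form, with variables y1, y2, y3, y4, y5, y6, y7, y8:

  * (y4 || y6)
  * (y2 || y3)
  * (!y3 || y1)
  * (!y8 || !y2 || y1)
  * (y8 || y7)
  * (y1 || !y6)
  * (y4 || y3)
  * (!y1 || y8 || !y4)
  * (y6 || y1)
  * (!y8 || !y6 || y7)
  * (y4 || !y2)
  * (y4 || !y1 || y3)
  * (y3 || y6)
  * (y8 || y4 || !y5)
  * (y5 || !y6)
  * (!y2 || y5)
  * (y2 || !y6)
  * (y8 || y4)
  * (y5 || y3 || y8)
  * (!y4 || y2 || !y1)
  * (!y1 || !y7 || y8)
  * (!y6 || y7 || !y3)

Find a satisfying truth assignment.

y1=True, y2=True, y3=False, y4=True, y5=True, y6=True, y7=True, y8=True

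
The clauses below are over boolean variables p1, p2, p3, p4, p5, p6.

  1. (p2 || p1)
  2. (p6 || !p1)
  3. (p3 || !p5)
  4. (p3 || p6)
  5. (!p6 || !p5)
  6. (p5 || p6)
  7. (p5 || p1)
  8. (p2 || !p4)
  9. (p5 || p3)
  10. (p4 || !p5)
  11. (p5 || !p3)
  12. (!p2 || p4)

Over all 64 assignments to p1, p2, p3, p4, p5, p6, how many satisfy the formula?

1

The models are:
  p1=F p2=T p3=T p4=T p5=T p6=F
Count: 1.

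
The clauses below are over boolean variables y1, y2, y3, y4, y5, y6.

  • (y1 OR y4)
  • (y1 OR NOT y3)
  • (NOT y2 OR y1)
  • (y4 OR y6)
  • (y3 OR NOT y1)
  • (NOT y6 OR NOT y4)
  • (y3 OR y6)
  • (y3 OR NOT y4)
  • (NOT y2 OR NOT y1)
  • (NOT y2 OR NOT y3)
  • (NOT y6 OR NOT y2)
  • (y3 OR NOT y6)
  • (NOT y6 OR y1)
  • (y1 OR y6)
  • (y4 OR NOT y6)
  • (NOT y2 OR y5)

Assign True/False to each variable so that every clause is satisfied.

y1 = 1, y2 = 0, y3 = 1, y4 = 1, y5 = 0, y6 = 0

Check each clause:
  1. (y1 OR y4) — y1 is true.
  2. (NOT y3 OR y1) — y1 is true.
  3. (y1 OR NOT y2) — y1 is true.
  4. (y4 OR y6) — y4 is true.
  5. (NOT y1 OR y3) — y3 is true.
  6. (NOT y4 OR NOT y6) — NOT y6 is true.
  7. (y6 OR y3) — y3 is true.
  8. (NOT y4 OR y3) — y3 is true.
  9. (NOT y2 OR NOT y1) — NOT y2 is true.
  10. (NOT y3 OR NOT y2) — NOT y2 is true.
  11. (NOT y2 OR NOT y6) — NOT y6 is true.
  12. (NOT y6 OR y3) — NOT y6 is true.
  13. (NOT y6 OR y1) — y1 is true.
  14. (y6 OR y1) — y1 is true.
  15. (NOT y6 OR y4) — NOT y6 is true.
  16. (y5 OR NOT y2) — NOT y2 is true.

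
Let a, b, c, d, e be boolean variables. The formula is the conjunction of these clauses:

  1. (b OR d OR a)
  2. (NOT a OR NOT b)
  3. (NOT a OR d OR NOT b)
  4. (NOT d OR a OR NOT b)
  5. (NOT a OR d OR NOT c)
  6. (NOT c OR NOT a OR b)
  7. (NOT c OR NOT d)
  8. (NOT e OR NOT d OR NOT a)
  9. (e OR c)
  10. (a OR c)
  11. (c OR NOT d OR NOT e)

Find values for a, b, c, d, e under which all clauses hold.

a=F, b=T, c=T, d=F, e=T

Set a = False and propagate.
  then c is forced to True.
  then d is forced to False.
  then b is forced to True.
e is now unconstrained; take e = True.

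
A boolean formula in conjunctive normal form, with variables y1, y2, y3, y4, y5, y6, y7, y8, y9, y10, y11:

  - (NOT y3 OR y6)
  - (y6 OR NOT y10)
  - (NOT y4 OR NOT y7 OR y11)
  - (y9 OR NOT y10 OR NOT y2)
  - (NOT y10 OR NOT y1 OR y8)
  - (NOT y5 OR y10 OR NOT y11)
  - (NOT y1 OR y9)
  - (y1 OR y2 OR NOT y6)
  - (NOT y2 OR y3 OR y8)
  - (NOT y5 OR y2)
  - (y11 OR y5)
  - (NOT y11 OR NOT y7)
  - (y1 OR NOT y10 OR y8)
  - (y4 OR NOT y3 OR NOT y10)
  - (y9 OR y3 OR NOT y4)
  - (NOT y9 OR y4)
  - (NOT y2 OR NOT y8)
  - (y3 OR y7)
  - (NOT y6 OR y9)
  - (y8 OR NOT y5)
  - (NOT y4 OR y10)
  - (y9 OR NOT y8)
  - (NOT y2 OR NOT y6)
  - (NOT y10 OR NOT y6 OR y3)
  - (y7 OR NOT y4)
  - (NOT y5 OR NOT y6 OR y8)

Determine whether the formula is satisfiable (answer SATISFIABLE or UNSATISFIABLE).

UNSATISFIABLE

y10 = True:
  propagation gives y6=True, y9=True, y4=True, y2=False; an empty clause results — contradiction.
y10 = False:
  propagation gives y4=False, y9=False, y1=False, y6=False; an empty clause results — contradiction.
Every branch closes, so no satisfying assignment exists.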